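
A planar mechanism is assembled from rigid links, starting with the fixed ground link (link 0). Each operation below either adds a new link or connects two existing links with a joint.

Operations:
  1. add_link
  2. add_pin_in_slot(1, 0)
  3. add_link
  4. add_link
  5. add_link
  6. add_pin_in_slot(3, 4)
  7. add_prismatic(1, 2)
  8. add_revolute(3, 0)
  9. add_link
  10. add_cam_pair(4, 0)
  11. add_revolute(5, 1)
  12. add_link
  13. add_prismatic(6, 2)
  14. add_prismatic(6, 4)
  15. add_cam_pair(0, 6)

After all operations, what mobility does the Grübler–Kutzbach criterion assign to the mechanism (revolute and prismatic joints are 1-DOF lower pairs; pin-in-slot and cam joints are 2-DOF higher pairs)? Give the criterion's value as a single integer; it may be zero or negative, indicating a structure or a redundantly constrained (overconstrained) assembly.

M = 4

(L,J1,J2)=(1,0,0); link0 fixed
link1: (2,0,0)
PS 1-0 [J2]: (2,0,1)
link2: (3,0,1)
link3: (4,0,1)
link4: (5,0,1)
PS 3-4 [J2]: (5,0,2)
P 1-2 [J1]: (5,1,2)
R 3-0 [J1]: (5,2,2)
link5: (6,2,2)
C 4-0 [J2]: (6,2,3)
R 5-1 [J1]: (6,3,3)
link6: (7,3,3)
P 6-2 [J1]: (7,4,3)
P 6-4 [J1]: (7,5,3)
C 0-6 [J2]: (7,5,4)
Grübler: 3·6 − 2·5 − 4 = 4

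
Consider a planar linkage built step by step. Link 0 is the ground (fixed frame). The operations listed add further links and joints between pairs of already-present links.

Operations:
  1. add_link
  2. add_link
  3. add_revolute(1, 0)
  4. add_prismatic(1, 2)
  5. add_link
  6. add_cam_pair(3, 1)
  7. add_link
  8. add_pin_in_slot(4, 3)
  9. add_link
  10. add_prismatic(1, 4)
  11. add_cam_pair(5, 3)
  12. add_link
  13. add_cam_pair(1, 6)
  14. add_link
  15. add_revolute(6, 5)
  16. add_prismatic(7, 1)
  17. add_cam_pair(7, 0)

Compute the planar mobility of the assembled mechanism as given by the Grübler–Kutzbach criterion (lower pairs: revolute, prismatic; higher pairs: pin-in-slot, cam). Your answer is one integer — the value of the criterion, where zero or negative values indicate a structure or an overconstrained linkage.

ground; <1,0,0>
#1 <2,0,0>
#2 <3,0,0>
R:1↔0 J1 <3,1,0>
P:1↔2 J1 <3,2,0>
#3 <4,2,0>
C:3↔1 J2 <4,2,1>
#4 <5,2,1>
PS:4↔3 J2 <5,2,2>
#5 <6,2,2>
P:1↔4 J1 <6,3,2>
C:5↔3 J2 <6,3,3>
#6 <7,3,3>
C:1↔6 J2 <7,3,4>
#7 <8,3,4>
R:6↔5 J1 <8,4,4>
P:7↔1 J1 <8,5,4>
C:7↔0 J2 <8,5,5>
3×7 − 2×5 − 1×5 = 6

M = 6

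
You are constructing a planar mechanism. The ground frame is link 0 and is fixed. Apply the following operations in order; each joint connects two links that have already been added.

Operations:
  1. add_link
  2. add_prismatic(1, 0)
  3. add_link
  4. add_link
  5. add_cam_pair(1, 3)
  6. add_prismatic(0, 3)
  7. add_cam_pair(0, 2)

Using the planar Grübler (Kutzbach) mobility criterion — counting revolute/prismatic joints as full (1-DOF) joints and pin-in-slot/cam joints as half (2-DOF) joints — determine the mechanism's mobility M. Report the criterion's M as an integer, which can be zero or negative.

M = 3

link 0 = ground. State L|J1|J2 = 1|0|0
+link1  2|0|0
P(1,0) f=1→J1  2|1|0
+link2  3|1|0
+link3  4|1|0
C(1,3) f=2→J2  4|1|1
P(0,3) f=1→J1  4|2|1
C(0,2) f=2→J2  4|2|2
M = 3(4−1)−2·2−2 = 9−4−2 = 3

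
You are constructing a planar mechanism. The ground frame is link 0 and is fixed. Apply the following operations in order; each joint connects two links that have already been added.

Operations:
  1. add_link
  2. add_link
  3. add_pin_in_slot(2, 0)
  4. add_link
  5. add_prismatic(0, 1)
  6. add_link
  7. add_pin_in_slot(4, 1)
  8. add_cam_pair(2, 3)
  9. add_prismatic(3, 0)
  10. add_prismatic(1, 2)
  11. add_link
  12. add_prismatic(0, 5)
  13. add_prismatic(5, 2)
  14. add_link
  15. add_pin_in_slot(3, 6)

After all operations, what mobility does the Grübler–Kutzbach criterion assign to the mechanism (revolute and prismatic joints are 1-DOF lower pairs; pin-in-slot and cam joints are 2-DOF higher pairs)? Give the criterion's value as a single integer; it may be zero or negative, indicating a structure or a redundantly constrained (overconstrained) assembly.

L=1 J1=0 J2=0
add link → L=2 J1=0 J2=0
add link → L=3 J1=0 J2=0
PS@2,0 dof=2 J2 → L=3 J1=0 J2=1
add link → L=4 J1=0 J2=1
P@0,1 dof=1 J1 → L=4 J1=1 J2=1
add link → L=5 J1=1 J2=1
PS@4,1 dof=2 J2 → L=5 J1=1 J2=2
C@2,3 dof=2 J2 → L=5 J1=1 J2=3
P@3,0 dof=1 J1 → L=5 J1=2 J2=3
P@1,2 dof=1 J1 → L=5 J1=3 J2=3
add link → L=6 J1=3 J2=3
P@0,5 dof=1 J1 → L=6 J1=4 J2=3
P@5,2 dof=1 J1 → L=6 J1=5 J2=3
add link → L=7 J1=5 J2=3
PS@3,6 dof=2 J2 → L=7 J1=5 J2=4
M=3(L−1)−2J1−J2=3·6−2·5−4=4

M = 4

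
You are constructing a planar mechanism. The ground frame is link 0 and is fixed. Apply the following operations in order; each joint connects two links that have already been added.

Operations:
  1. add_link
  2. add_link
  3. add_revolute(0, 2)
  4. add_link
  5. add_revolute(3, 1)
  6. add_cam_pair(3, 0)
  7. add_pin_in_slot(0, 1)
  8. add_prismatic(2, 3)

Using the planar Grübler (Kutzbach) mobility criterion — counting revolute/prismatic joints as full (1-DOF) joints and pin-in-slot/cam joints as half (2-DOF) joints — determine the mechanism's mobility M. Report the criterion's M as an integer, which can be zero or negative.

link 0 = ground. State L|J1|J2 = 1|0|0
+link1  2|0|0
+link2  3|0|0
R(0,2) f=1→J1  3|1|0
+link3  4|1|0
R(3,1) f=1→J1  4|2|0
C(3,0) f=2→J2  4|2|1
PS(0,1) f=2→J2  4|2|2
P(2,3) f=1→J1  4|3|2
M = 3(4−1)−2·3−2 = 9−6−2 = 1

M = 1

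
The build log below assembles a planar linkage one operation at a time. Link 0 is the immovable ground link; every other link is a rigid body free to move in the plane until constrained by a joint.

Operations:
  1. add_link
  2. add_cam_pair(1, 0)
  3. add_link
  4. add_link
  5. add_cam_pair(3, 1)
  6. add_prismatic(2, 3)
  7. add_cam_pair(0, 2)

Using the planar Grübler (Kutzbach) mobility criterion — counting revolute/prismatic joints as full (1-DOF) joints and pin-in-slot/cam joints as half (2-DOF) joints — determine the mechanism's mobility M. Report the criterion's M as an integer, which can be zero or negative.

link 0 = ground. State L|J1|J2 = 1|0|0
+link1  2|0|0
C(1,0) f=2→J2  2|0|1
+link2  3|0|1
+link3  4|0|1
C(3,1) f=2→J2  4|0|2
P(2,3) f=1→J1  4|1|2
C(0,2) f=2→J2  4|1|3
M = 3(4−1)−2·1−3 = 9−2−3 = 4

M = 4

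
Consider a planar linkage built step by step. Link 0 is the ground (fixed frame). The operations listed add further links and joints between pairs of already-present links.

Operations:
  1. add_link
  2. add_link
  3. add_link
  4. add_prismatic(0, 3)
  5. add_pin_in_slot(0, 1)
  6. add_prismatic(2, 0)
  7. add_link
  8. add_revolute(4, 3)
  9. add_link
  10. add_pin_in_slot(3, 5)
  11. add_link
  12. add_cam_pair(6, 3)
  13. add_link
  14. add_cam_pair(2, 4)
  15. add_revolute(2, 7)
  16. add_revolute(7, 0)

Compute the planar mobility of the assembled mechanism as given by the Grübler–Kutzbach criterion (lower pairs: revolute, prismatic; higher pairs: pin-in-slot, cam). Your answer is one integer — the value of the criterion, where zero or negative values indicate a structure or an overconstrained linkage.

M = 7

ground; <1,0,0>
#1 <2,0,0>
#2 <3,0,0>
#3 <4,0,0>
P:0↔3 J1 <4,1,0>
PS:0↔1 J2 <4,1,1>
P:2↔0 J1 <4,2,1>
#4 <5,2,1>
R:4↔3 J1 <5,3,1>
#5 <6,3,1>
PS:3↔5 J2 <6,3,2>
#6 <7,3,2>
C:6↔3 J2 <7,3,3>
#7 <8,3,3>
C:2↔4 J2 <8,3,4>
R:2↔7 J1 <8,4,4>
R:7↔0 J1 <8,5,4>
3×7 − 2×5 − 1×4 = 7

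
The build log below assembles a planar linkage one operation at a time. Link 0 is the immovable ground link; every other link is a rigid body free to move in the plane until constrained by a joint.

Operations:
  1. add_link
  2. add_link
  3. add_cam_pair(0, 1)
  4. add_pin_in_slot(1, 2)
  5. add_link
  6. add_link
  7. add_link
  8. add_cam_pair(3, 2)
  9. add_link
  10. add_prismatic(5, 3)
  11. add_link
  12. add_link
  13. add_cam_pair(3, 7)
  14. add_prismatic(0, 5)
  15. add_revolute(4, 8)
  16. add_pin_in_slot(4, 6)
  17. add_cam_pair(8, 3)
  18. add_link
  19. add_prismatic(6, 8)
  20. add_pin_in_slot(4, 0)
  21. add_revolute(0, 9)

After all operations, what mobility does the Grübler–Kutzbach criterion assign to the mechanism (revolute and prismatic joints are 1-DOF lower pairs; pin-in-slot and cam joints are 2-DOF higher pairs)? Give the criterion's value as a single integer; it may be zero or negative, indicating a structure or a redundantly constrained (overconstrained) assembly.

M = 10

[1;0;0] (link 0 is ground)
L+ [2;0;0]
L+ [3;0;0]
C(0,1)∈J2 [3;0;1]
PS(1,2)∈J2 [3;0;2]
L+ [4;0;2]
L+ [5;0;2]
L+ [6;0;2]
C(3,2)∈J2 [6;0;3]
L+ [7;0;3]
P(5,3)∈J1 [7;1;3]
L+ [8;1;3]
L+ [9;1;3]
C(3,7)∈J2 [9;1;4]
P(0,5)∈J1 [9;2;4]
R(4,8)∈J1 [9;3;4]
PS(4,6)∈J2 [9;3;5]
C(8,3)∈J2 [9;3;6]
L+ [10;3;6]
P(6,8)∈J1 [10;4;6]
PS(4,0)∈J2 [10;4;7]
R(0,9)∈J1 [10;5;7]
mobility = 27 − 10 − 7 = 10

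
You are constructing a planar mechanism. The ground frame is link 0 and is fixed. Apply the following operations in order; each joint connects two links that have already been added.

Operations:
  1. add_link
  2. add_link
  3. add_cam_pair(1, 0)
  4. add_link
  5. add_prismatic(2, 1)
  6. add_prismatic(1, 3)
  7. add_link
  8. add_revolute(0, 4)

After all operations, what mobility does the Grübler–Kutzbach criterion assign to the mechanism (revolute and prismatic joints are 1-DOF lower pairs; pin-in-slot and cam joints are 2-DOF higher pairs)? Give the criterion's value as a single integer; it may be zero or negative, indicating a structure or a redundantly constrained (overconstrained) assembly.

link 0 = ground. State L|J1|J2 = 1|0|0
+link1  2|0|0
+link2  3|0|0
C(1,0) f=2→J2  3|0|1
+link3  4|0|1
P(2,1) f=1→J1  4|1|1
P(1,3) f=1→J1  4|2|1
+link4  5|2|1
R(0,4) f=1→J1  5|3|1
M = 3(5−1)−2·3−1 = 12−6−1 = 5

M = 5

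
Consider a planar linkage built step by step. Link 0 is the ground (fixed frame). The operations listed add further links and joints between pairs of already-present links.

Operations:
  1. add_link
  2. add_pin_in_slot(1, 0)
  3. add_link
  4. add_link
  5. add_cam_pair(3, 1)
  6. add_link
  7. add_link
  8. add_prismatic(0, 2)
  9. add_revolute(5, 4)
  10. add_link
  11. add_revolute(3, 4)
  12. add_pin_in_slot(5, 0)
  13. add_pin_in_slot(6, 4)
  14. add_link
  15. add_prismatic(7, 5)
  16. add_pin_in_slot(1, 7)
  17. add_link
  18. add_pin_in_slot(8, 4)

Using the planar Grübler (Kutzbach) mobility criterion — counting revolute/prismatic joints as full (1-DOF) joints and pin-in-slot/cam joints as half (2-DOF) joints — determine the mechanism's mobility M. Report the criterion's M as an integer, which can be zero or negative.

M = 10

[1;0;0] (link 0 is ground)
L+ [2;0;0]
PS(1,0)∈J2 [2;0;1]
L+ [3;0;1]
L+ [4;0;1]
C(3,1)∈J2 [4;0;2]
L+ [5;0;2]
L+ [6;0;2]
P(0,2)∈J1 [6;1;2]
R(5,4)∈J1 [6;2;2]
L+ [7;2;2]
R(3,4)∈J1 [7;3;2]
PS(5,0)∈J2 [7;3;3]
PS(6,4)∈J2 [7;3;4]
L+ [8;3;4]
P(7,5)∈J1 [8;4;4]
PS(1,7)∈J2 [8;4;5]
L+ [9;4;5]
PS(8,4)∈J2 [9;4;6]
mobility = 24 − 8 − 6 = 10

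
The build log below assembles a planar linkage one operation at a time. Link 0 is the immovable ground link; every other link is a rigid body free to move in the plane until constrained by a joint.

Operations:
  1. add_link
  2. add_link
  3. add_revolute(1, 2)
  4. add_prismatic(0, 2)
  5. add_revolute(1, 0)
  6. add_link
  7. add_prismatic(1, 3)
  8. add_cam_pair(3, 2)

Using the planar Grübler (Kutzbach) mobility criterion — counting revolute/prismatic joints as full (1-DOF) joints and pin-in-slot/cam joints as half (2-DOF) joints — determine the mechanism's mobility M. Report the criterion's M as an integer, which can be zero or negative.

[1;0;0] (link 0 is ground)
L+ [2;0;0]
L+ [3;0;0]
R(1,2)∈J1 [3;1;0]
P(0,2)∈J1 [3;2;0]
R(1,0)∈J1 [3;3;0]
L+ [4;3;0]
P(1,3)∈J1 [4;4;0]
C(3,2)∈J2 [4;4;1]
mobility = 9 − 8 − 1 = 0

M = 0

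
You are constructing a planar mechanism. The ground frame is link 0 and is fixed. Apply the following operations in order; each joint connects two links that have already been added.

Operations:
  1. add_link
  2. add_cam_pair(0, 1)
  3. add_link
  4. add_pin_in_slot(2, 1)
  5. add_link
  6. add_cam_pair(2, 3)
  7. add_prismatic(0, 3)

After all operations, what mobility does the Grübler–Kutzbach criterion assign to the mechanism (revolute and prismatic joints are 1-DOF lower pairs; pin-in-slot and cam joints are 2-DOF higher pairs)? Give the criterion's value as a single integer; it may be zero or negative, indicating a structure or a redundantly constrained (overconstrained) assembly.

M = 4

link 0 = ground. State L|J1|J2 = 1|0|0
+link1  2|0|0
C(0,1) f=2→J2  2|0|1
+link2  3|0|1
PS(2,1) f=2→J2  3|0|2
+link3  4|0|2
C(2,3) f=2→J2  4|0|3
P(0,3) f=1→J1  4|1|3
M = 3(4−1)−2·1−3 = 9−2−3 = 4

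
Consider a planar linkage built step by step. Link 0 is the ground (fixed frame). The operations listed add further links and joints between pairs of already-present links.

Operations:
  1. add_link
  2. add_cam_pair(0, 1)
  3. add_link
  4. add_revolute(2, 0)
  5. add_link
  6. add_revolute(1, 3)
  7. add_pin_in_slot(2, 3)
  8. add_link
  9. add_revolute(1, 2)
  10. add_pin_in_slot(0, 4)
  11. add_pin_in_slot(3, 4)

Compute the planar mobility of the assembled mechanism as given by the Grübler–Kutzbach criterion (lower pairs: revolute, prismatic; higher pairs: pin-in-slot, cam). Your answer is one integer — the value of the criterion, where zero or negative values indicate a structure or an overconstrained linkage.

M = 2

L=1 J1=0 J2=0
add link → L=2 J1=0 J2=0
C@0,1 dof=2 J2 → L=2 J1=0 J2=1
add link → L=3 J1=0 J2=1
R@2,0 dof=1 J1 → L=3 J1=1 J2=1
add link → L=4 J1=1 J2=1
R@1,3 dof=1 J1 → L=4 J1=2 J2=1
PS@2,3 dof=2 J2 → L=4 J1=2 J2=2
add link → L=5 J1=2 J2=2
R@1,2 dof=1 J1 → L=5 J1=3 J2=2
PS@0,4 dof=2 J2 → L=5 J1=3 J2=3
PS@3,4 dof=2 J2 → L=5 J1=3 J2=4
M=3(L−1)−2J1−J2=3·4−2·3−4=2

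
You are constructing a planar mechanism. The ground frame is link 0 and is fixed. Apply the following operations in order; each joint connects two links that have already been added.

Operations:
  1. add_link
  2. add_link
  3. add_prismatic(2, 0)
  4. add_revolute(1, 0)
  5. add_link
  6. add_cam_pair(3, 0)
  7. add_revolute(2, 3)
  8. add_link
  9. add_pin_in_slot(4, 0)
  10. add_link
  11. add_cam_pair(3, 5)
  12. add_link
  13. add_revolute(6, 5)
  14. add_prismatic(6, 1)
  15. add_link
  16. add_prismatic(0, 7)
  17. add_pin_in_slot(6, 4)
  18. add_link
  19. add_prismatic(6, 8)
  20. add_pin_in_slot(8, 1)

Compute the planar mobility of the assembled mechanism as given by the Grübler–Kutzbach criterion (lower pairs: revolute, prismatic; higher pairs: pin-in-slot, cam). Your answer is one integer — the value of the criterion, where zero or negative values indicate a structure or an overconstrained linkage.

M = 5

link 0 = ground. State L|J1|J2 = 1|0|0
+link1  2|0|0
+link2  3|0|0
P(2,0) f=1→J1  3|1|0
R(1,0) f=1→J1  3|2|0
+link3  4|2|0
C(3,0) f=2→J2  4|2|1
R(2,3) f=1→J1  4|3|1
+link4  5|3|1
PS(4,0) f=2→J2  5|3|2
+link5  6|3|2
C(3,5) f=2→J2  6|3|3
+link6  7|3|3
R(6,5) f=1→J1  7|4|3
P(6,1) f=1→J1  7|5|3
+link7  8|5|3
P(0,7) f=1→J1  8|6|3
PS(6,4) f=2→J2  8|6|4
+link8  9|6|4
P(6,8) f=1→J1  9|7|4
PS(8,1) f=2→J2  9|7|5
M = 3(9−1)−2·7−5 = 24−14−5 = 5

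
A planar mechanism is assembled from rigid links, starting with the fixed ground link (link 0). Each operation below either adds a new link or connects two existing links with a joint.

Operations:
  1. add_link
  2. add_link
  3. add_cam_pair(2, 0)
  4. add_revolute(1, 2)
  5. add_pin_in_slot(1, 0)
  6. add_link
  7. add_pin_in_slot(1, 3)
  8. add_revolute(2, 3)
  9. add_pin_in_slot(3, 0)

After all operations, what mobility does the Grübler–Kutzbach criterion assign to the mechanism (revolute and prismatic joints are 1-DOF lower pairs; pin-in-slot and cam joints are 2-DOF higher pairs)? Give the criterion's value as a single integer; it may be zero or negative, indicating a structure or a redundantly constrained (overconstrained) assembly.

link 0 = ground. State L|J1|J2 = 1|0|0
+link1  2|0|0
+link2  3|0|0
C(2,0) f=2→J2  3|0|1
R(1,2) f=1→J1  3|1|1
PS(1,0) f=2→J2  3|1|2
+link3  4|1|2
PS(1,3) f=2→J2  4|1|3
R(2,3) f=1→J1  4|2|3
PS(3,0) f=2→J2  4|2|4
M = 3(4−1)−2·2−4 = 9−4−4 = 1

M = 1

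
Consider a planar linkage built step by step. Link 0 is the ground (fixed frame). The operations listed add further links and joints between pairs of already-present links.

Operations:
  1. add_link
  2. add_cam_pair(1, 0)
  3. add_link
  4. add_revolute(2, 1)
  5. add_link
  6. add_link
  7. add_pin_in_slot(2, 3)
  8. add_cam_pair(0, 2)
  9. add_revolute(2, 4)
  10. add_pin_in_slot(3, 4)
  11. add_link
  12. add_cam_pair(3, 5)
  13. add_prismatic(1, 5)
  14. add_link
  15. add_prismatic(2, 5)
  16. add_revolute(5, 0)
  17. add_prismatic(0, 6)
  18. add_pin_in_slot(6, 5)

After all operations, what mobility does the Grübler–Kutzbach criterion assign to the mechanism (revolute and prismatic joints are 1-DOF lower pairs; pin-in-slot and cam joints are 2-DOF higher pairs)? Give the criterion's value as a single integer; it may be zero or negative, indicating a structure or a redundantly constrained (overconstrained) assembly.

M = 0

ground; <1,0,0>
#1 <2,0,0>
C:1↔0 J2 <2,0,1>
#2 <3,0,1>
R:2↔1 J1 <3,1,1>
#3 <4,1,1>
#4 <5,1,1>
PS:2↔3 J2 <5,1,2>
C:0↔2 J2 <5,1,3>
R:2↔4 J1 <5,2,3>
PS:3↔4 J2 <5,2,4>
#5 <6,2,4>
C:3↔5 J2 <6,2,5>
P:1↔5 J1 <6,3,5>
#6 <7,3,5>
P:2↔5 J1 <7,4,5>
R:5↔0 J1 <7,5,5>
P:0↔6 J1 <7,6,5>
PS:6↔5 J2 <7,6,6>
3×6 − 2×6 − 1×6 = 0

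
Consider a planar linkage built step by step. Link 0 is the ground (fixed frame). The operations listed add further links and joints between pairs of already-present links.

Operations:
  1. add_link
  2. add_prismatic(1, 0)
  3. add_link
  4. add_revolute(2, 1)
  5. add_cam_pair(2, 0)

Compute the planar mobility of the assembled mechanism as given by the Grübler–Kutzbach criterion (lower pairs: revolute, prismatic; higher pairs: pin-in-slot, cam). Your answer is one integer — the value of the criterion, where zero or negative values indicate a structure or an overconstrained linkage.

link 0 = ground. State L|J1|J2 = 1|0|0
+link1  2|0|0
P(1,0) f=1→J1  2|1|0
+link2  3|1|0
R(2,1) f=1→J1  3|2|0
C(2,0) f=2→J2  3|2|1
M = 3(3−1)−2·2−1 = 6−4−1 = 1

M = 1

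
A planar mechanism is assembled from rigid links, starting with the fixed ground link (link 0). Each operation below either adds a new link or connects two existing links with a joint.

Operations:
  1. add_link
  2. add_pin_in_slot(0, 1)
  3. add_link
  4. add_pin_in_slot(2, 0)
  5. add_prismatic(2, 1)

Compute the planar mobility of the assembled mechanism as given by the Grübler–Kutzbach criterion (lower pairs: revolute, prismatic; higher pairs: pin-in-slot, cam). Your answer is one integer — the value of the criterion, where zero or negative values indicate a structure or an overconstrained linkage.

M = 2

(L,J1,J2)=(1,0,0); link0 fixed
link1: (2,0,0)
PS 0-1 [J2]: (2,0,1)
link2: (3,0,1)
PS 2-0 [J2]: (3,0,2)
P 2-1 [J1]: (3,1,2)
Grübler: 3·2 − 2·1 − 2 = 2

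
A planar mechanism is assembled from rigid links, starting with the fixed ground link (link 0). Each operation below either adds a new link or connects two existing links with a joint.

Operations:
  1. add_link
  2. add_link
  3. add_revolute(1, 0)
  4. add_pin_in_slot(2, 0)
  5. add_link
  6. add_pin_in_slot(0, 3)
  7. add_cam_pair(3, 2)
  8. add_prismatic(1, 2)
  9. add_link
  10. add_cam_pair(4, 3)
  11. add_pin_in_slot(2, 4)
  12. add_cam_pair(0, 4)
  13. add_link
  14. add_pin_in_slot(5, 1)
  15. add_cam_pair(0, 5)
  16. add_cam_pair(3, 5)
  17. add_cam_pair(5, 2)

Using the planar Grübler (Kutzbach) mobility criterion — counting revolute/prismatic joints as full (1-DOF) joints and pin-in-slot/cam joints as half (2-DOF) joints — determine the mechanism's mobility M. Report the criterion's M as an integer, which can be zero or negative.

M = 1

ground; <1,0,0>
#1 <2,0,0>
#2 <3,0,0>
R:1↔0 J1 <3,1,0>
PS:2↔0 J2 <3,1,1>
#3 <4,1,1>
PS:0↔3 J2 <4,1,2>
C:3↔2 J2 <4,1,3>
P:1↔2 J1 <4,2,3>
#4 <5,2,3>
C:4↔3 J2 <5,2,4>
PS:2↔4 J2 <5,2,5>
C:0↔4 J2 <5,2,6>
#5 <6,2,6>
PS:5↔1 J2 <6,2,7>
C:0↔5 J2 <6,2,8>
C:3↔5 J2 <6,2,9>
C:5↔2 J2 <6,2,10>
3×5 − 2×2 − 1×10 = 1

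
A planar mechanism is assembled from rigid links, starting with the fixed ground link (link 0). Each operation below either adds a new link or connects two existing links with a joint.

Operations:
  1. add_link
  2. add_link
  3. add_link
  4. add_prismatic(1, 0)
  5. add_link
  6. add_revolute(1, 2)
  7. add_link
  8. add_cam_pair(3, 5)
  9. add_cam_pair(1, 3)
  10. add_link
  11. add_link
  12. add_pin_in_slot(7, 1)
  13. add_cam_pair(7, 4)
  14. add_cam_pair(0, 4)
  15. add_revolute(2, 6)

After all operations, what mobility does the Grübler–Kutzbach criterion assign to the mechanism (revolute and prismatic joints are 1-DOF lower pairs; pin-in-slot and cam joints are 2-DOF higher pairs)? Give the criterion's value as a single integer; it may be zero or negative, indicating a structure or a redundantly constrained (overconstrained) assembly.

L=1 J1=0 J2=0
add link → L=2 J1=0 J2=0
add link → L=3 J1=0 J2=0
add link → L=4 J1=0 J2=0
P@1,0 dof=1 J1 → L=4 J1=1 J2=0
add link → L=5 J1=1 J2=0
R@1,2 dof=1 J1 → L=5 J1=2 J2=0
add link → L=6 J1=2 J2=0
C@3,5 dof=2 J2 → L=6 J1=2 J2=1
C@1,3 dof=2 J2 → L=6 J1=2 J2=2
add link → L=7 J1=2 J2=2
add link → L=8 J1=2 J2=2
PS@7,1 dof=2 J2 → L=8 J1=2 J2=3
C@7,4 dof=2 J2 → L=8 J1=2 J2=4
C@0,4 dof=2 J2 → L=8 J1=2 J2=5
R@2,6 dof=1 J1 → L=8 J1=3 J2=5
M=3(L−1)−2J1−J2=3·7−2·3−5=10

M = 10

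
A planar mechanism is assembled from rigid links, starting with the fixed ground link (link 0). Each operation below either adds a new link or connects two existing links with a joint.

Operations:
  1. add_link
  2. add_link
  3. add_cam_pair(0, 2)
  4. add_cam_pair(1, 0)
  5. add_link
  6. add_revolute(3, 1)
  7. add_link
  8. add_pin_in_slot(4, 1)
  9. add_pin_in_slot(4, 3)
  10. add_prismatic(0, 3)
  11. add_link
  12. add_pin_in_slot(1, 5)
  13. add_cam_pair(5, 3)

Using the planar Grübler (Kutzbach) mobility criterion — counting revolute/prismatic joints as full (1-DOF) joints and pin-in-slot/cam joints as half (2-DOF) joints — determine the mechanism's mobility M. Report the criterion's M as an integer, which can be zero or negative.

link 0 = ground. State L|J1|J2 = 1|0|0
+link1  2|0|0
+link2  3|0|0
C(0,2) f=2→J2  3|0|1
C(1,0) f=2→J2  3|0|2
+link3  4|0|2
R(3,1) f=1→J1  4|1|2
+link4  5|1|2
PS(4,1) f=2→J2  5|1|3
PS(4,3) f=2→J2  5|1|4
P(0,3) f=1→J1  5|2|4
+link5  6|2|4
PS(1,5) f=2→J2  6|2|5
C(5,3) f=2→J2  6|2|6
M = 3(6−1)−2·2−6 = 15−4−6 = 5

M = 5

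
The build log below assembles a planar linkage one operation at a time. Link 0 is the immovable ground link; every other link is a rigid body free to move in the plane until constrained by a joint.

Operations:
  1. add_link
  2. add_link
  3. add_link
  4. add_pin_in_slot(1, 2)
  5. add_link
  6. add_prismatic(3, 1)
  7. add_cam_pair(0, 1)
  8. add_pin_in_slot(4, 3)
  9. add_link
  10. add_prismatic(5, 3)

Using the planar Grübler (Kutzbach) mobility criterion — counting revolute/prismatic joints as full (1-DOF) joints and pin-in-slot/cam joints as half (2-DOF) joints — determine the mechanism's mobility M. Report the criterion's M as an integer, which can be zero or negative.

[1;0;0] (link 0 is ground)
L+ [2;0;0]
L+ [3;0;0]
L+ [4;0;0]
PS(1,2)∈J2 [4;0;1]
L+ [5;0;1]
P(3,1)∈J1 [5;1;1]
C(0,1)∈J2 [5;1;2]
PS(4,3)∈J2 [5;1;3]
L+ [6;1;3]
P(5,3)∈J1 [6;2;3]
mobility = 15 − 4 − 3 = 8

M = 8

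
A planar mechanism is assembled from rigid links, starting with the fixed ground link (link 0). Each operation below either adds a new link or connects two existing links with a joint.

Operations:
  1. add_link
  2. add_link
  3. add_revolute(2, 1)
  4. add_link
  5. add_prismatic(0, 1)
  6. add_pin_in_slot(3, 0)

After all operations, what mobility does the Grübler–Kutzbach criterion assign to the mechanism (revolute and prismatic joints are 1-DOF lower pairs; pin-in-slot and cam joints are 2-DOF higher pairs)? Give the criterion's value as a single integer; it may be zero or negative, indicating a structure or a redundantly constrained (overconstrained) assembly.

L=1 J1=0 J2=0
add link → L=2 J1=0 J2=0
add link → L=3 J1=0 J2=0
R@2,1 dof=1 J1 → L=3 J1=1 J2=0
add link → L=4 J1=1 J2=0
P@0,1 dof=1 J1 → L=4 J1=2 J2=0
PS@3,0 dof=2 J2 → L=4 J1=2 J2=1
M=3(L−1)−2J1−J2=3·3−2·2−1=4

M = 4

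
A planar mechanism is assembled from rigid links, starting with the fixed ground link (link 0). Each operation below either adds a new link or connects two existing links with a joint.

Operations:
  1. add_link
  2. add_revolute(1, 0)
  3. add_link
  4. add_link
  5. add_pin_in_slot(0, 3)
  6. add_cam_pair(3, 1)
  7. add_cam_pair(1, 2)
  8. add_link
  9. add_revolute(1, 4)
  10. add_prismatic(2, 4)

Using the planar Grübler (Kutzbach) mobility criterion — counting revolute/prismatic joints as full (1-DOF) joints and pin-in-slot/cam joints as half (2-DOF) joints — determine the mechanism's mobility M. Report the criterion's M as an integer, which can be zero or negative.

M = 3

L=1 J1=0 J2=0
add link → L=2 J1=0 J2=0
R@1,0 dof=1 J1 → L=2 J1=1 J2=0
add link → L=3 J1=1 J2=0
add link → L=4 J1=1 J2=0
PS@0,3 dof=2 J2 → L=4 J1=1 J2=1
C@3,1 dof=2 J2 → L=4 J1=1 J2=2
C@1,2 dof=2 J2 → L=4 J1=1 J2=3
add link → L=5 J1=1 J2=3
R@1,4 dof=1 J1 → L=5 J1=2 J2=3
P@2,4 dof=1 J1 → L=5 J1=3 J2=3
M=3(L−1)−2J1−J2=3·4−2·3−3=3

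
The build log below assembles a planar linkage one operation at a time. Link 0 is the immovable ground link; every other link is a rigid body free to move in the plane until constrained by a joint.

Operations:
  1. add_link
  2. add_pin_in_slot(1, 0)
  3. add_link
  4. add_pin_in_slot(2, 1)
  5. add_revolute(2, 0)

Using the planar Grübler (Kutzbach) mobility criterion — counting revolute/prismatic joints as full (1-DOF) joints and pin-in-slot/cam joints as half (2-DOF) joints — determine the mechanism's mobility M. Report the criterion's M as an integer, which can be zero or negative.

M = 2

[1;0;0] (link 0 is ground)
L+ [2;0;0]
PS(1,0)∈J2 [2;0;1]
L+ [3;0;1]
PS(2,1)∈J2 [3;0;2]
R(2,0)∈J1 [3;1;2]
mobility = 6 − 2 − 2 = 2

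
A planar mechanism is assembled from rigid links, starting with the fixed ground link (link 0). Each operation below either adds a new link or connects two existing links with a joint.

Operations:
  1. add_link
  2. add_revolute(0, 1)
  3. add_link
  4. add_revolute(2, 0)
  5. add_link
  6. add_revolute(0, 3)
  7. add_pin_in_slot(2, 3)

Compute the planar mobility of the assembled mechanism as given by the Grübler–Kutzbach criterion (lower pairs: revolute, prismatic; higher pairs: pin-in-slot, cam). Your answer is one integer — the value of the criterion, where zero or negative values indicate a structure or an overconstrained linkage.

M = 2

L=1 J1=0 J2=0
add link → L=2 J1=0 J2=0
R@0,1 dof=1 J1 → L=2 J1=1 J2=0
add link → L=3 J1=1 J2=0
R@2,0 dof=1 J1 → L=3 J1=2 J2=0
add link → L=4 J1=2 J2=0
R@0,3 dof=1 J1 → L=4 J1=3 J2=0
PS@2,3 dof=2 J2 → L=4 J1=3 J2=1
M=3(L−1)−2J1−J2=3·3−2·3−1=2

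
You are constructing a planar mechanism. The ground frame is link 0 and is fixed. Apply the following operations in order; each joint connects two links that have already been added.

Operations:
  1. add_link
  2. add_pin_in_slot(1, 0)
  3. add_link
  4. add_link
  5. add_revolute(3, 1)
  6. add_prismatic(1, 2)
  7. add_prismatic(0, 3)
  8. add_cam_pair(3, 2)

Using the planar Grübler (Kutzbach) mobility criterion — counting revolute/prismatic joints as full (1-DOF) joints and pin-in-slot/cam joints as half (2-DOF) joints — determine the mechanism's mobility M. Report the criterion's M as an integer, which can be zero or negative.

M = 1

L=1 J1=0 J2=0
add link → L=2 J1=0 J2=0
PS@1,0 dof=2 J2 → L=2 J1=0 J2=1
add link → L=3 J1=0 J2=1
add link → L=4 J1=0 J2=1
R@3,1 dof=1 J1 → L=4 J1=1 J2=1
P@1,2 dof=1 J1 → L=4 J1=2 J2=1
P@0,3 dof=1 J1 → L=4 J1=3 J2=1
C@3,2 dof=2 J2 → L=4 J1=3 J2=2
M=3(L−1)−2J1−J2=3·3−2·3−2=1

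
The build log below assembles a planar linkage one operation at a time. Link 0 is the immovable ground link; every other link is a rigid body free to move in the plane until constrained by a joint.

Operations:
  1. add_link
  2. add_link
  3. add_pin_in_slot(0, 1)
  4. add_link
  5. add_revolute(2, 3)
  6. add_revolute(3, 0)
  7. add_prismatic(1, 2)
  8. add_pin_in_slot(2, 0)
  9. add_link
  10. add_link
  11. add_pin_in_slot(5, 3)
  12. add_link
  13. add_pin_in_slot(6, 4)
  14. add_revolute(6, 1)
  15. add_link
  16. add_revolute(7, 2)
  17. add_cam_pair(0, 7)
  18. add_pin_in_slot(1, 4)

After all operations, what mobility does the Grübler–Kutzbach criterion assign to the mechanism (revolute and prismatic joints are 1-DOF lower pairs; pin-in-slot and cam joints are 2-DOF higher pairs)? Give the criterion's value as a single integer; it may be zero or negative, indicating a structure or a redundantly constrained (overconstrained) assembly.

M = 5

L=1 J1=0 J2=0
add link → L=2 J1=0 J2=0
add link → L=3 J1=0 J2=0
PS@0,1 dof=2 J2 → L=3 J1=0 J2=1
add link → L=4 J1=0 J2=1
R@2,3 dof=1 J1 → L=4 J1=1 J2=1
R@3,0 dof=1 J1 → L=4 J1=2 J2=1
P@1,2 dof=1 J1 → L=4 J1=3 J2=1
PS@2,0 dof=2 J2 → L=4 J1=3 J2=2
add link → L=5 J1=3 J2=2
add link → L=6 J1=3 J2=2
PS@5,3 dof=2 J2 → L=6 J1=3 J2=3
add link → L=7 J1=3 J2=3
PS@6,4 dof=2 J2 → L=7 J1=3 J2=4
R@6,1 dof=1 J1 → L=7 J1=4 J2=4
add link → L=8 J1=4 J2=4
R@7,2 dof=1 J1 → L=8 J1=5 J2=4
C@0,7 dof=2 J2 → L=8 J1=5 J2=5
PS@1,4 dof=2 J2 → L=8 J1=5 J2=6
M=3(L−1)−2J1−J2=3·7−2·5−6=5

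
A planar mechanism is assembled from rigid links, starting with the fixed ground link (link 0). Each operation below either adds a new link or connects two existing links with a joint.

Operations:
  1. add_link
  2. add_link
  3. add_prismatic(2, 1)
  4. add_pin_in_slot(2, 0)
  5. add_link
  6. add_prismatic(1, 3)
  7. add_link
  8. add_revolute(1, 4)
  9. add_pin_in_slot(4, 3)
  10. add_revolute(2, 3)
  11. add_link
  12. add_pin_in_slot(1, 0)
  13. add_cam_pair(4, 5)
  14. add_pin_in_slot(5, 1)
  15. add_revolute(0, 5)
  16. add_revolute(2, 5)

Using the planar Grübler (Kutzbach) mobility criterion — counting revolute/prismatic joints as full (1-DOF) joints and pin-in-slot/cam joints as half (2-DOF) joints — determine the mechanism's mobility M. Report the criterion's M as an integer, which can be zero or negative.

M = -2

ground; <1,0,0>
#1 <2,0,0>
#2 <3,0,0>
P:2↔1 J1 <3,1,0>
PS:2↔0 J2 <3,1,1>
#3 <4,1,1>
P:1↔3 J1 <4,2,1>
#4 <5,2,1>
R:1↔4 J1 <5,3,1>
PS:4↔3 J2 <5,3,2>
R:2↔3 J1 <5,4,2>
#5 <6,4,2>
PS:1↔0 J2 <6,4,3>
C:4↔5 J2 <6,4,4>
PS:5↔1 J2 <6,4,5>
R:0↔5 J1 <6,5,5>
R:2↔5 J1 <6,6,5>
3×5 − 2×6 − 1×5 = -2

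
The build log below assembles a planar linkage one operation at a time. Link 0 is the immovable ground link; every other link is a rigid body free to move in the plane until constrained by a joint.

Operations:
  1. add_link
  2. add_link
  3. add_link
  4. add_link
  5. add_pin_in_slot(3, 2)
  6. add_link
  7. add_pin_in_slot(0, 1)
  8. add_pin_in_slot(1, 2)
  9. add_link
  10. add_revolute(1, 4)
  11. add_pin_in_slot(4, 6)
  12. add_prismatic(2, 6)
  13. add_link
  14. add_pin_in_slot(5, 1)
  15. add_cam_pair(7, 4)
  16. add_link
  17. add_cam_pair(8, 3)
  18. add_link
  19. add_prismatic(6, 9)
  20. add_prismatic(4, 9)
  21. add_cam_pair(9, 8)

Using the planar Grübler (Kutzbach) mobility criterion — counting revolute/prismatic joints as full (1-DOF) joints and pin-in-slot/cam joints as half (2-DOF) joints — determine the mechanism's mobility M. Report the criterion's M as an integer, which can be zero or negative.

M = 11

(L,J1,J2)=(1,0,0); link0 fixed
link1: (2,0,0)
link2: (3,0,0)
link3: (4,0,0)
link4: (5,0,0)
PS 3-2 [J2]: (5,0,1)
link5: (6,0,1)
PS 0-1 [J2]: (6,0,2)
PS 1-2 [J2]: (6,0,3)
link6: (7,0,3)
R 1-4 [J1]: (7,1,3)
PS 4-6 [J2]: (7,1,4)
P 2-6 [J1]: (7,2,4)
link7: (8,2,4)
PS 5-1 [J2]: (8,2,5)
C 7-4 [J2]: (8,2,6)
link8: (9,2,6)
C 8-3 [J2]: (9,2,7)
link9: (10,2,7)
P 6-9 [J1]: (10,3,7)
P 4-9 [J1]: (10,4,7)
C 9-8 [J2]: (10,4,8)
Grübler: 3·9 − 2·4 − 8 = 11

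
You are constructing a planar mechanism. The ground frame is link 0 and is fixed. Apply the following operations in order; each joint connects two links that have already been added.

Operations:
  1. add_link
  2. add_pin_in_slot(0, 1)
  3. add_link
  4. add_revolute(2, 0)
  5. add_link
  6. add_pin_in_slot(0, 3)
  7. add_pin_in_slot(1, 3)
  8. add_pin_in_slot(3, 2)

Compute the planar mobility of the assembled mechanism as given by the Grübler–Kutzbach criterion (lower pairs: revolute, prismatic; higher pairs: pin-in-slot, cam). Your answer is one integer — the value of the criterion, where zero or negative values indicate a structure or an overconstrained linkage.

M = 3

link 0 = ground. State L|J1|J2 = 1|0|0
+link1  2|0|0
PS(0,1) f=2→J2  2|0|1
+link2  3|0|1
R(2,0) f=1→J1  3|1|1
+link3  4|1|1
PS(0,3) f=2→J2  4|1|2
PS(1,3) f=2→J2  4|1|3
PS(3,2) f=2→J2  4|1|4
M = 3(4−1)−2·1−4 = 9−2−4 = 3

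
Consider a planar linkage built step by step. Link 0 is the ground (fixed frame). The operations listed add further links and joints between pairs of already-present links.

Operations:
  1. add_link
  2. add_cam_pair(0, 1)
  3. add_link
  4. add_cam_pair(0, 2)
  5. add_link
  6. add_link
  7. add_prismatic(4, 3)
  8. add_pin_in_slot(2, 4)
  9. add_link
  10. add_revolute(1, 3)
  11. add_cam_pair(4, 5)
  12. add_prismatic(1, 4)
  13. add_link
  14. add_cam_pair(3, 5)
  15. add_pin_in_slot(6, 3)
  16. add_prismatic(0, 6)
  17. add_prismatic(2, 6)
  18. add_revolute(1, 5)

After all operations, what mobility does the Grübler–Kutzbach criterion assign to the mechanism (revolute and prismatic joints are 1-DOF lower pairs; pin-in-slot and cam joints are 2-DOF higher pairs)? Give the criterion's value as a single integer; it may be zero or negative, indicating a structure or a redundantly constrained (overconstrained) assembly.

ground; <1,0,0>
#1 <2,0,0>
C:0↔1 J2 <2,0,1>
#2 <3,0,1>
C:0↔2 J2 <3,0,2>
#3 <4,0,2>
#4 <5,0,2>
P:4↔3 J1 <5,1,2>
PS:2↔4 J2 <5,1,3>
#5 <6,1,3>
R:1↔3 J1 <6,2,3>
C:4↔5 J2 <6,2,4>
P:1↔4 J1 <6,3,4>
#6 <7,3,4>
C:3↔5 J2 <7,3,5>
PS:6↔3 J2 <7,3,6>
P:0↔6 J1 <7,4,6>
P:2↔6 J1 <7,5,6>
R:1↔5 J1 <7,6,6>
3×6 − 2×6 − 1×6 = 0

M = 0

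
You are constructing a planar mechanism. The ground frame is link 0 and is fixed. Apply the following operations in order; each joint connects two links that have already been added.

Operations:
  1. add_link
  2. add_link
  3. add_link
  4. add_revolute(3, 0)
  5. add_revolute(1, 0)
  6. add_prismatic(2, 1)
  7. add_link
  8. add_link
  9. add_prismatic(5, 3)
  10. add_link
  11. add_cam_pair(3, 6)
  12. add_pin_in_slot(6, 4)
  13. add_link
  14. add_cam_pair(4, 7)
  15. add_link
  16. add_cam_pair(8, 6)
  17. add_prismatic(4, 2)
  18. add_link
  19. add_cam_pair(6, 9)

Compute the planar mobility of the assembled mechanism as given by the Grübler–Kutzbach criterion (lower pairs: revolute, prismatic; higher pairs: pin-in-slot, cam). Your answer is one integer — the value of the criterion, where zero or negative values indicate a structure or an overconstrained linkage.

M = 12

link 0 = ground. State L|J1|J2 = 1|0|0
+link1  2|0|0
+link2  3|0|0
+link3  4|0|0
R(3,0) f=1→J1  4|1|0
R(1,0) f=1→J1  4|2|0
P(2,1) f=1→J1  4|3|0
+link4  5|3|0
+link5  6|3|0
P(5,3) f=1→J1  6|4|0
+link6  7|4|0
C(3,6) f=2→J2  7|4|1
PS(6,4) f=2→J2  7|4|2
+link7  8|4|2
C(4,7) f=2→J2  8|4|3
+link8  9|4|3
C(8,6) f=2→J2  9|4|4
P(4,2) f=1→J1  9|5|4
+link9  10|5|4
C(6,9) f=2→J2  10|5|5
M = 3(10−1)−2·5−5 = 27−10−5 = 12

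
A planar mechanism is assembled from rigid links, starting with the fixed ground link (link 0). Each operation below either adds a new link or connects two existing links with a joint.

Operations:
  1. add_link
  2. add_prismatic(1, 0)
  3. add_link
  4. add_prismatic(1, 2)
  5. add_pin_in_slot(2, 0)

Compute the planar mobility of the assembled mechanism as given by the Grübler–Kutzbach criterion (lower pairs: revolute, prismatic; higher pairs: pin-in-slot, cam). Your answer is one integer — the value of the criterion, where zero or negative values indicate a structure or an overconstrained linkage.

(L,J1,J2)=(1,0,0); link0 fixed
link1: (2,0,0)
P 1-0 [J1]: (2,1,0)
link2: (3,1,0)
P 1-2 [J1]: (3,2,0)
PS 2-0 [J2]: (3,2,1)
Grübler: 3·2 − 2·2 − 1 = 1

M = 1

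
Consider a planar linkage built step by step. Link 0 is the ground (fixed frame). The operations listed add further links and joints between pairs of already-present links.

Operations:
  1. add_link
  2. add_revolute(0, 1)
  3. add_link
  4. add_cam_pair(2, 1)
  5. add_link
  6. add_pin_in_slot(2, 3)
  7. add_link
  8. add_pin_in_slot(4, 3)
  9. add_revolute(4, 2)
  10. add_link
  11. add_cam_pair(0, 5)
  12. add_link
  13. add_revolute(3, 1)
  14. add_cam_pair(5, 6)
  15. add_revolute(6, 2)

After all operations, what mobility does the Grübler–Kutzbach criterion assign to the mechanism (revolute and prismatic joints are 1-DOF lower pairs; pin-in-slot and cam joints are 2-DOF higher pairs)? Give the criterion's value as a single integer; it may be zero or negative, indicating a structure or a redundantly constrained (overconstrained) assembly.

(L,J1,J2)=(1,0,0); link0 fixed
link1: (2,0,0)
R 0-1 [J1]: (2,1,0)
link2: (3,1,0)
C 2-1 [J2]: (3,1,1)
link3: (4,1,1)
PS 2-3 [J2]: (4,1,2)
link4: (5,1,2)
PS 4-3 [J2]: (5,1,3)
R 4-2 [J1]: (5,2,3)
link5: (6,2,3)
C 0-5 [J2]: (6,2,4)
link6: (7,2,4)
R 3-1 [J1]: (7,3,4)
C 5-6 [J2]: (7,3,5)
R 6-2 [J1]: (7,4,5)
Grübler: 3·6 − 2·4 − 5 = 5

M = 5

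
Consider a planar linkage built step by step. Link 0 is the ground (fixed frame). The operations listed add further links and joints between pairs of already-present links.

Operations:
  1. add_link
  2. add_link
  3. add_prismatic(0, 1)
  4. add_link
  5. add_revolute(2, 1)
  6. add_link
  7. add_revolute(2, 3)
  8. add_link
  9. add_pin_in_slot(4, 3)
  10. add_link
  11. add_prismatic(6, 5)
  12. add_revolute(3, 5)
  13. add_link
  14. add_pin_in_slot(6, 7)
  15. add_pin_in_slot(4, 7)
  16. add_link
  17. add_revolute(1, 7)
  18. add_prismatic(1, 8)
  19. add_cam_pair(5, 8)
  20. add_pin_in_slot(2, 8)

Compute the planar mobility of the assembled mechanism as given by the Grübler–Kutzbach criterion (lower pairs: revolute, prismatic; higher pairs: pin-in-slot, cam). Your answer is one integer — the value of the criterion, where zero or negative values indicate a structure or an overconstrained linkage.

M = 5

ground; <1,0,0>
#1 <2,0,0>
#2 <3,0,0>
P:0↔1 J1 <3,1,0>
#3 <4,1,0>
R:2↔1 J1 <4,2,0>
#4 <5,2,0>
R:2↔3 J1 <5,3,0>
#5 <6,3,0>
PS:4↔3 J2 <6,3,1>
#6 <7,3,1>
P:6↔5 J1 <7,4,1>
R:3↔5 J1 <7,5,1>
#7 <8,5,1>
PS:6↔7 J2 <8,5,2>
PS:4↔7 J2 <8,5,3>
#8 <9,5,3>
R:1↔7 J1 <9,6,3>
P:1↔8 J1 <9,7,3>
C:5↔8 J2 <9,7,4>
PS:2↔8 J2 <9,7,5>
3×8 − 2×7 − 1×5 = 5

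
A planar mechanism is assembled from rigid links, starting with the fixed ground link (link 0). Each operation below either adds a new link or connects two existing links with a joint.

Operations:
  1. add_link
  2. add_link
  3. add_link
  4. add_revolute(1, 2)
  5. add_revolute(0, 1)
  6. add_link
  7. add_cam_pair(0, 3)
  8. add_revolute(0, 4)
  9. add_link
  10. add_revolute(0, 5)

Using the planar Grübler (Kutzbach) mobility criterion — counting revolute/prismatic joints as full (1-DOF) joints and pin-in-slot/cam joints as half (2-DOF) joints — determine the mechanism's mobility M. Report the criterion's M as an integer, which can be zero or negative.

L=1 J1=0 J2=0
add link → L=2 J1=0 J2=0
add link → L=3 J1=0 J2=0
add link → L=4 J1=0 J2=0
R@1,2 dof=1 J1 → L=4 J1=1 J2=0
R@0,1 dof=1 J1 → L=4 J1=2 J2=0
add link → L=5 J1=2 J2=0
C@0,3 dof=2 J2 → L=5 J1=2 J2=1
R@0,4 dof=1 J1 → L=5 J1=3 J2=1
add link → L=6 J1=3 J2=1
R@0,5 dof=1 J1 → L=6 J1=4 J2=1
M=3(L−1)−2J1−J2=3·5−2·4−1=6

M = 6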